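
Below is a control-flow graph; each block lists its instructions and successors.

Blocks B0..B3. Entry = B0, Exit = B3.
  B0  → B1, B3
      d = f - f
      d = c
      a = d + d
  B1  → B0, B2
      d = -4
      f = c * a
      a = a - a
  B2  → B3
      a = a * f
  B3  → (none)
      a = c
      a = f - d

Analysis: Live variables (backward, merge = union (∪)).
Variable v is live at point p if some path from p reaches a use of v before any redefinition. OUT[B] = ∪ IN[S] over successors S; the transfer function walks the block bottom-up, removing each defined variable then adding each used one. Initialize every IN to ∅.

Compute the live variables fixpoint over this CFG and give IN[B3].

Per-block solution:
  B0:   IN={c, f}   OUT={a, c, d, f}
  B1:   IN={a, c}   OUT={a, c, d, f}
  B2:   IN={a, c, d, f}   OUT={c, d, f}
  B3:   IN={c, d, f}   OUT={}

B3 is the boundary node: OUT[B3] = {}
Applying B3's transfer function to that OUT value gives IN[B3] (row B3 above).

Answer: {c, d, f}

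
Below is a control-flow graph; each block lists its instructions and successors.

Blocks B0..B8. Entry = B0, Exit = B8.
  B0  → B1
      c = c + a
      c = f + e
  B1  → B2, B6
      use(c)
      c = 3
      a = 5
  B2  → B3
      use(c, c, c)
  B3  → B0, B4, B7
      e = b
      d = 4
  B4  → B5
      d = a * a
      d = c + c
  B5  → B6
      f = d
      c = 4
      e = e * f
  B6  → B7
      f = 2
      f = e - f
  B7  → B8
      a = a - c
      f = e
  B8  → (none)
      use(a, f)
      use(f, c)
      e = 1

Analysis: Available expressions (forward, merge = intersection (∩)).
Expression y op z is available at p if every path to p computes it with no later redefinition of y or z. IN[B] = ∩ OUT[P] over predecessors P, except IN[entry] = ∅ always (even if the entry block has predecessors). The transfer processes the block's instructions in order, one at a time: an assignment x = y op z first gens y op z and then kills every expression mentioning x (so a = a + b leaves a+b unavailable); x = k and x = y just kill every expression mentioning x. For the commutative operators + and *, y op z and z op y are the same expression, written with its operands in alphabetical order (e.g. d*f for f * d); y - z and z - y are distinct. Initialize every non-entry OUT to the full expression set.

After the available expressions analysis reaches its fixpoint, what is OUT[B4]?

Answer: {a*a, c+c}

Derivation:
Converged values:
  B0:  IN={}  OUT={e+f}
  B1:  IN={e+f}  OUT={e+f}
  B2:  IN={e+f}  OUT={e+f}
  B3:  IN={e+f}  OUT={}
  B4:  IN={}  OUT={a*a, c+c}
  B5:  IN={a*a, c+c}  OUT={a*a}
  B6:  IN={}  OUT={}
  B7:  IN={}  OUT={}
  B8:  IN={}  OUT={}

Merge at B4: IN[B4] = OUT[B3] = {}
Applying B4's transfer function to that IN value gives OUT[B4] (row B4 above).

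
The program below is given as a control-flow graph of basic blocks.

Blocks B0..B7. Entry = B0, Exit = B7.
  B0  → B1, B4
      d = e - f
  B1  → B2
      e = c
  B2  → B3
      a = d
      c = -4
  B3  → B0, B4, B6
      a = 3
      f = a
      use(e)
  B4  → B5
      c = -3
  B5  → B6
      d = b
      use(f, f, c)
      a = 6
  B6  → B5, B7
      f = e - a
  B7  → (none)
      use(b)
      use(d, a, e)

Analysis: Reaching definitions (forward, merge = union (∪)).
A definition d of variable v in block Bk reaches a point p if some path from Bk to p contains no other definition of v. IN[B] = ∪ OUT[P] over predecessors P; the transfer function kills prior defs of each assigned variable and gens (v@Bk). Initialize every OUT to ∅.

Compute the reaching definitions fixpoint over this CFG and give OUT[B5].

Answer: {a@B5, c@B2, c@B4, d@B5, e@B1, f@B3, f@B6}

Working:
Per-block solution:
  B0:  IN={a@B3, c@B2, d@B0, e@B1, f@B3}  OUT={a@B3, c@B2, d@B0, e@B1, f@B3}
  B1:  IN={a@B3, c@B2, d@B0, e@B1, f@B3}  OUT={a@B3, c@B2, d@B0, e@B1, f@B3}
  B2:  IN={a@B3, c@B2, d@B0, e@B1, f@B3}  OUT={a@B2, c@B2, d@B0, e@B1, f@B3}
  B3:  IN={a@B2, c@B2, d@B0, e@B1, f@B3}  OUT={a@B3, c@B2, d@B0, e@B1, f@B3}
  B4:  IN={a@B3, c@B2, d@B0, e@B1, f@B3}  OUT={a@B3, c@B4, d@B0, e@B1, f@B3}
  B5:  IN={a@B3, a@B5, c@B2, c@B4, d@B0, d@B5, e@B1, f@B3, f@B6}  OUT={a@B5, c@B2, c@B4, d@B5, e@B1, f@B3, f@B6}
  B6:  IN={a@B3, a@B5, c@B2, c@B4, d@B0, d@B5, e@B1, f@B3, f@B6}  OUT={a@B3, a@B5, c@B2, c@B4, d@B0, d@B5, e@B1, f@B6}
  B7:  IN={a@B3, a@B5, c@B2, c@B4, d@B0, d@B5, e@B1, f@B6}  OUT={a@B3, a@B5, c@B2, c@B4, d@B0, d@B5, e@B1, f@B6}

Merge at B5: IN[B5] = OUT[B4] ⊔ OUT[B6] = {a@B3, a@B5, c@B2, c@B4, d@B0, d@B5, e@B1, f@B3, f@B6}
Applying B5's transfer function to that IN value gives OUT[B5] (row B5 above).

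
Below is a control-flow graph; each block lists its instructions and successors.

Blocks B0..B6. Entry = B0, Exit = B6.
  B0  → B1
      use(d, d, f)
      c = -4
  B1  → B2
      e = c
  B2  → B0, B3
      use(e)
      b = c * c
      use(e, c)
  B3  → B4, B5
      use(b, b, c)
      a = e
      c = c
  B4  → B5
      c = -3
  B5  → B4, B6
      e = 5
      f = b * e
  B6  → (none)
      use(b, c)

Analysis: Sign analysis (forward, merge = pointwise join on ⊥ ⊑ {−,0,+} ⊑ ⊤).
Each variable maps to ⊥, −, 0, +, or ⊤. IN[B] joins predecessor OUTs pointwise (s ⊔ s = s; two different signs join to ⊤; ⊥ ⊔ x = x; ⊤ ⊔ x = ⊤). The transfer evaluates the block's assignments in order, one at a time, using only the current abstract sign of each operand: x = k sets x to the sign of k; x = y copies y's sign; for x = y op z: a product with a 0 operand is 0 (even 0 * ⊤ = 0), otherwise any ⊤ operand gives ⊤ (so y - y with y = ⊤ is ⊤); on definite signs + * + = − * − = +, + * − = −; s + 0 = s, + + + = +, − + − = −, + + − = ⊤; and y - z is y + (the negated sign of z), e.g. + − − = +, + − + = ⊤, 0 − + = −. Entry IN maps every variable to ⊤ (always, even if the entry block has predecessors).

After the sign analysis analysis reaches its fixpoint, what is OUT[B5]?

Answer: {a: -, b: +, c: -, d: ⊤, e: +, f: +}

Working:
Fixpoint table:
  B0:  IN=(all ⊤)  OUT={c:-; rest ⊤}
  B1:  IN={c:-; rest ⊤}  OUT={c:-, e:-; rest ⊤}
  B2:  IN={c:-, e:-; rest ⊤}  OUT={b:+, c:-, e:-; rest ⊤}
  B3:  IN={b:+, c:-, e:-; rest ⊤}  OUT={a:-, b:+, c:-, e:-; rest ⊤}
  B4:  IN={a:-, b:+, c:-; rest ⊤}  OUT={a:-, b:+, c:-; rest ⊤}
  B5:  IN={a:-, b:+, c:-; rest ⊤}  OUT={a:-, b:+, c:-, e:+, f:+; rest ⊤}
  B6:  IN={a:-, b:+, c:-, e:+, f:+; rest ⊤}  OUT={a:-, b:+, c:-, e:+, f:+; rest ⊤}

Merge at B5: IN[B5] = OUT[B3] ⊔ OUT[B4] = {a: -, b: +, c: -, d: ⊤, e: ⊤, f: ⊤}
Applying B5's transfer function to that IN value gives OUT[B5] (row B5 above).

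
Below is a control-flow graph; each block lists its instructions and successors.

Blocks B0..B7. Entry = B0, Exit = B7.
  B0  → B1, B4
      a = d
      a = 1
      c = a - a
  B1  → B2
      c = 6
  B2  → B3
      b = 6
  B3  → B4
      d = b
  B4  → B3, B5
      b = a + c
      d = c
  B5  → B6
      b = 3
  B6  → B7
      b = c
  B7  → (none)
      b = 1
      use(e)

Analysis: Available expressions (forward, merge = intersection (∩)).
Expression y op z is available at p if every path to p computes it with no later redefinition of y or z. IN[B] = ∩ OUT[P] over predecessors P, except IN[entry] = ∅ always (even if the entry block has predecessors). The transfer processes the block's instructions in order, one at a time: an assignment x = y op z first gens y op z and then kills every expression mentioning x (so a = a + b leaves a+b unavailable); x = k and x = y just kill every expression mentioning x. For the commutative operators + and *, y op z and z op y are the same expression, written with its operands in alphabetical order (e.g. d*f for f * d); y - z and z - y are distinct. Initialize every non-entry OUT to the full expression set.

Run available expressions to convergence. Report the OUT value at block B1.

Fixpoint table:
  B0:   IN={}   OUT={a-a}
  B1:   IN={a-a}   OUT={a-a}
  B2:   IN={a-a}   OUT={a-a}
  B3:   IN={a-a}   OUT={a-a}
  B4:   IN={a-a}   OUT={a+c, a-a}
  B5:   IN={a+c, a-a}   OUT={a+c, a-a}
  B6:   IN={a+c, a-a}   OUT={a+c, a-a}
  B7:   IN={a+c, a-a}   OUT={a+c, a-a}

Merge at B1: IN[B1] = OUT[B0] = {a-a}
Applying B1's transfer function to that IN value gives OUT[B1] (row B1 above).

Answer: {a-a}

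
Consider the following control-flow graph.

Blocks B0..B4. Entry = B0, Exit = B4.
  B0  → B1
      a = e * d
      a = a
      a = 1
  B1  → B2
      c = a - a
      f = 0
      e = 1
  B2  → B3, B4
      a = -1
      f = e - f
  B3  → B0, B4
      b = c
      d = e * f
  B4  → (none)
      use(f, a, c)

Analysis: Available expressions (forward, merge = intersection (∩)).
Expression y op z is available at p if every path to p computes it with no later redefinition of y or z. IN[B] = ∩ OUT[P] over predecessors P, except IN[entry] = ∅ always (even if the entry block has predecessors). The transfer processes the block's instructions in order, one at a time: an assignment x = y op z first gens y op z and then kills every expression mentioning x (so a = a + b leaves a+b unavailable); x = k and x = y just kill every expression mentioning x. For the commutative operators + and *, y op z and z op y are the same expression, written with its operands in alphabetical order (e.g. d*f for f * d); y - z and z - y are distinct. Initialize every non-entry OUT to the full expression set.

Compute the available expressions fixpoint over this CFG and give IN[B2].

Answer: {a-a}

Working:
Fixpoint table:
  B0:   IN={}   OUT={d*e}
  B1:   IN={d*e}   OUT={a-a}
  B2:   IN={a-a}   OUT={}
  B3:   IN={}   OUT={e*f}
  B4:   IN={}   OUT={}

Merge at B2: IN[B2] = OUT[B1] = {a-a}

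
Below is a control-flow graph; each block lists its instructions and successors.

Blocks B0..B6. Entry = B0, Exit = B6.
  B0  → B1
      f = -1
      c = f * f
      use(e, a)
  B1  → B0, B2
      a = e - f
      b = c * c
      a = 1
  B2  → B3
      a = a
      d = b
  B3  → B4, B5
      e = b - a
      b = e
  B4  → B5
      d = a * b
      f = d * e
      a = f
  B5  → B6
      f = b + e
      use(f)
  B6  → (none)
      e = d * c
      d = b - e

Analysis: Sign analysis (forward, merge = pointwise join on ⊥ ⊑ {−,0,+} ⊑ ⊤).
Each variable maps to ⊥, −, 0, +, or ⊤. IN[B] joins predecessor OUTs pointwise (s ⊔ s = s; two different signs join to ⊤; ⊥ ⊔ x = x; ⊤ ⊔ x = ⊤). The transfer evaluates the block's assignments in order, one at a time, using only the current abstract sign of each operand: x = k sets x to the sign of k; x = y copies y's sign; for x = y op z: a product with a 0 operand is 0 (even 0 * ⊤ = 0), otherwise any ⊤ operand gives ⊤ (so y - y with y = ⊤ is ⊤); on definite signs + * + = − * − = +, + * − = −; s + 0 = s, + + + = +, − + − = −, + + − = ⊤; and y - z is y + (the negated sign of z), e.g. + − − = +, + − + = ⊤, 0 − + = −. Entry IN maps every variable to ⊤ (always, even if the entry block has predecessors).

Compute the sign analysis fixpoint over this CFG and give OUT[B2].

Answer: {a: +, b: +, c: +, d: +, e: ⊤, f: -}

Working:
Per-block solution:
  B0: | IN=(all ⊤) | OUT={c:+, f:-; rest ⊤}
  B1: | IN={c:+, f:-; rest ⊤} | OUT={a:+, b:+, c:+, f:-; rest ⊤}
  B2: | IN={a:+, b:+, c:+, f:-; rest ⊤} | OUT={a:+, b:+, c:+, d:+, f:-; rest ⊤}
  B3: | IN={a:+, b:+, c:+, d:+, f:-; rest ⊤} | OUT={a:+, c:+, d:+, f:-; rest ⊤}
  B4: | IN={a:+, c:+, d:+, f:-; rest ⊤} | OUT={c:+; rest ⊤}
  B5: | IN={c:+; rest ⊤} | OUT={c:+; rest ⊤}
  B6: | IN={c:+; rest ⊤} | OUT={c:+; rest ⊤}

Merge at B2: IN[B2] = OUT[B1] = {a: +, b: +, c: +, d: ⊤, e: ⊤, f: -}
Applying B2's transfer function to that IN value gives OUT[B2] (row B2 above).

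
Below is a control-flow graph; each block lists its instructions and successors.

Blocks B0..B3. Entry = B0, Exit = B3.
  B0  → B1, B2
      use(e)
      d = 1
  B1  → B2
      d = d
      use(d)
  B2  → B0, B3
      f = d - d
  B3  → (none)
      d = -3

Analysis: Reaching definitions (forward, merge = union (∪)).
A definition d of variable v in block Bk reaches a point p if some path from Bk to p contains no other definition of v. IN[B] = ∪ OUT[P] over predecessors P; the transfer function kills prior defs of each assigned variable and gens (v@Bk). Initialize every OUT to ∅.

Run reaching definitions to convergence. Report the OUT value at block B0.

Answer: {d@B0, f@B2}

Working:
Converged values:
  B0: | IN={d@B0, d@B1, f@B2} | OUT={d@B0, f@B2}
  B1: | IN={d@B0, f@B2} | OUT={d@B1, f@B2}
  B2: | IN={d@B0, d@B1, f@B2} | OUT={d@B0, d@B1, f@B2}
  B3: | IN={d@B0, d@B1, f@B2} | OUT={d@B3, f@B2}

Merge at B0 (entry node, so the boundary value {} is joined with the incoming edge(s)): IN[B0] = {} ⊔ OUT[B2] = {d@B0, d@B1, f@B2}
Applying B0's transfer function to that IN value gives OUT[B0] (row B0 above).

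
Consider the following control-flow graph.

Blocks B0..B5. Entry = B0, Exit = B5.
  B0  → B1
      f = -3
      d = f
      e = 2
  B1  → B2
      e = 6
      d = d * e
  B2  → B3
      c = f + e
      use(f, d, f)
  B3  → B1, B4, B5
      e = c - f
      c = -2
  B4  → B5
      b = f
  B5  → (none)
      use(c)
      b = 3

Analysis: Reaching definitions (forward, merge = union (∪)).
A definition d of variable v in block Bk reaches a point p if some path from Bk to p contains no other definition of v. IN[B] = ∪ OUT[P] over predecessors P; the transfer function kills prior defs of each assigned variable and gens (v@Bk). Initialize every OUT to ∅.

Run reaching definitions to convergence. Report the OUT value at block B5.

Converged values:
  B0:   IN={}   OUT={d@B0, e@B0, f@B0}
  B1:   IN={c@B3, d@B0, d@B1, e@B0, e@B3, f@B0}   OUT={c@B3, d@B1, e@B1, f@B0}
  B2:   IN={c@B3, d@B1, e@B1, f@B0}   OUT={c@B2, d@B1, e@B1, f@B0}
  B3:   IN={c@B2, d@B1, e@B1, f@B0}   OUT={c@B3, d@B1, e@B3, f@B0}
  B4:   IN={c@B3, d@B1, e@B3, f@B0}   OUT={b@B4, c@B3, d@B1, e@B3, f@B0}
  B5:   IN={b@B4, c@B3, d@B1, e@B3, f@B0}   OUT={b@B5, c@B3, d@B1, e@B3, f@B0}

Merge at B5: IN[B5] = OUT[B3] ⊔ OUT[B4] = {b@B4, c@B3, d@B1, e@B3, f@B0}
Applying B5's transfer function to that IN value gives OUT[B5] (row B5 above).

Answer: {b@B5, c@B3, d@B1, e@B3, f@B0}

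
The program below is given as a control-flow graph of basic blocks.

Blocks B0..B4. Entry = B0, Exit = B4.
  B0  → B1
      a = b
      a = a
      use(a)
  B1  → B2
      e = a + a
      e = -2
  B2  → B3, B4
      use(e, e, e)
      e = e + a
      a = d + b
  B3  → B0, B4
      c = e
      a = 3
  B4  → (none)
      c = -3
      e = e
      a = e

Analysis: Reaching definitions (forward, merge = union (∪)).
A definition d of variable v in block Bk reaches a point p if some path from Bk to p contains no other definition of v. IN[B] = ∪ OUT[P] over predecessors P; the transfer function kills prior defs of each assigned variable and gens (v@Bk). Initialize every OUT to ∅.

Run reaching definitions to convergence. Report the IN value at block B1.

Answer: {a@B0, c@B3, e@B2}

Derivation:
Fixpoint table:
  B0:   IN={a@B3, c@B3, e@B2}   OUT={a@B0, c@B3, e@B2}
  B1:   IN={a@B0, c@B3, e@B2}   OUT={a@B0, c@B3, e@B1}
  B2:   IN={a@B0, c@B3, e@B1}   OUT={a@B2, c@B3, e@B2}
  B3:   IN={a@B2, c@B3, e@B2}   OUT={a@B3, c@B3, e@B2}
  B4:   IN={a@B2, a@B3, c@B3, e@B2}   OUT={a@B4, c@B4, e@B4}

Merge at B1: IN[B1] = OUT[B0] = {a@B0, c@B3, e@B2}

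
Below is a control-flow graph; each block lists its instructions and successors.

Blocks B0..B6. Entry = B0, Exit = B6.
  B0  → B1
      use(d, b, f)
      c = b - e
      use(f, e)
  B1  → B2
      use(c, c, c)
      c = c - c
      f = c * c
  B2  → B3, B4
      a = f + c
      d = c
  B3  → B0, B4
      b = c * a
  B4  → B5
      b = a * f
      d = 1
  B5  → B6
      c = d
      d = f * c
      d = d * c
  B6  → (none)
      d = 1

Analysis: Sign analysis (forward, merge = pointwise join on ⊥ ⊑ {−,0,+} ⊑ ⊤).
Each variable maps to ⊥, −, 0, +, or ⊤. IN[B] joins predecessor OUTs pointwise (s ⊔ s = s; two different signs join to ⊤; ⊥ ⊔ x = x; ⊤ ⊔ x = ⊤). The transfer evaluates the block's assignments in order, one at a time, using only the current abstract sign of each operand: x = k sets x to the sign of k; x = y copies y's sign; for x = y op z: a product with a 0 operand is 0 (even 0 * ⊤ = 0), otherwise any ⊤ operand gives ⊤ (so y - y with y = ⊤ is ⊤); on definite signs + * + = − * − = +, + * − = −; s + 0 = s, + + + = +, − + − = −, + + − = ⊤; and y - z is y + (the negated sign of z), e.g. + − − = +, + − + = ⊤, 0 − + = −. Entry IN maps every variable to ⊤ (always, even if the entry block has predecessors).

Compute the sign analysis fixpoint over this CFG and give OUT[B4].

Per-block solution:
  B0: | IN=(all ⊤) | OUT=(all ⊤)
  B1: | IN=(all ⊤) | OUT=(all ⊤)
  B2: | IN=(all ⊤) | OUT=(all ⊤)
  B3: | IN=(all ⊤) | OUT=(all ⊤)
  B4: | IN=(all ⊤) | OUT={d:+; rest ⊤}
  B5: | IN={d:+; rest ⊤} | OUT={c:+; rest ⊤}
  B6: | IN={c:+; rest ⊤} | OUT={c:+, d:+; rest ⊤}

Merge at B4: IN[B4] = OUT[B2] ⊔ OUT[B3] = {a: ⊤, b: ⊤, c: ⊤, d: ⊤, e: ⊤, f: ⊤}
Applying B4's transfer function to that IN value gives OUT[B4] (row B4 above).

Answer: {a: ⊤, b: ⊤, c: ⊤, d: +, e: ⊤, f: ⊤}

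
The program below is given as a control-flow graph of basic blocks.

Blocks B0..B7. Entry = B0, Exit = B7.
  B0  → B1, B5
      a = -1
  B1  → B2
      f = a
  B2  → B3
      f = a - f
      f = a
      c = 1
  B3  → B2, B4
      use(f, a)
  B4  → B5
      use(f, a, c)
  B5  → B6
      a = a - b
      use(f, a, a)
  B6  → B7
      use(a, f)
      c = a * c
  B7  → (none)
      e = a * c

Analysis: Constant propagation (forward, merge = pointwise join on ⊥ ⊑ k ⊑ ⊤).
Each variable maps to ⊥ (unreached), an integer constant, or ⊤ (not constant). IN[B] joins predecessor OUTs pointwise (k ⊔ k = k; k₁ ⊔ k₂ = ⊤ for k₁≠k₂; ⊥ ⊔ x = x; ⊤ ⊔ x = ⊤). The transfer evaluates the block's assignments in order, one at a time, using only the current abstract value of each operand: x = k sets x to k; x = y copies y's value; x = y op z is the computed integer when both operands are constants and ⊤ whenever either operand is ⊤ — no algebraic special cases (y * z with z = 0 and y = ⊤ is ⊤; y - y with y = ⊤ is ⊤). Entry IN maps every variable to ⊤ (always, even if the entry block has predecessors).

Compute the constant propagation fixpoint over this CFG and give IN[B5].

Answer: {a: -1, b: ⊤, c: ⊤, d: ⊤, e: ⊤, f: ⊤}

Working:
Fixpoint table:
  B0: | IN=(all ⊤) | OUT={a:-1; rest ⊤}
  B1: | IN={a:-1; rest ⊤} | OUT={a:-1, f:-1; rest ⊤}
  B2: | IN={a:-1, f:-1; rest ⊤} | OUT={a:-1, c:1, f:-1; rest ⊤}
  B3: | IN={a:-1, c:1, f:-1; rest ⊤} | OUT={a:-1, c:1, f:-1; rest ⊤}
  B4: | IN={a:-1, c:1, f:-1; rest ⊤} | OUT={a:-1, c:1, f:-1; rest ⊤}
  B5: | IN={a:-1; rest ⊤} | OUT=(all ⊤)
  B6: | IN=(all ⊤) | OUT=(all ⊤)
  B7: | IN=(all ⊤) | OUT=(all ⊤)

Merge at B5: IN[B5] = OUT[B0] ⊔ OUT[B4] = {a: -1, b: ⊤, c: ⊤, d: ⊤, e: ⊤, f: ⊤}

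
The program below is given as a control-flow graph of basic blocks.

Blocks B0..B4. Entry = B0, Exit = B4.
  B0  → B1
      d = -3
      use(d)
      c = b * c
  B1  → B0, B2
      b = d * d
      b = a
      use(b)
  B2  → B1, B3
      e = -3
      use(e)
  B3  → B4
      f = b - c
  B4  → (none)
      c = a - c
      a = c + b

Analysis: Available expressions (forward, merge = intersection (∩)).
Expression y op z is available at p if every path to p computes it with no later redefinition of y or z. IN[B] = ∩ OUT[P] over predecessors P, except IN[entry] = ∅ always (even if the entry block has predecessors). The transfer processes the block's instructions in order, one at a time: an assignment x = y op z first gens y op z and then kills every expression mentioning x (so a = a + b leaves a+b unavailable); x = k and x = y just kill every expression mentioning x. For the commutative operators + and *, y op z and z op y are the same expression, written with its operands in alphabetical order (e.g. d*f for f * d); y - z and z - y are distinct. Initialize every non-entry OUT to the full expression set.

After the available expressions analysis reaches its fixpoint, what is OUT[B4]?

Fixpoint table:
  B0:   IN={}   OUT={}
  B1:   IN={}   OUT={d*d}
  B2:   IN={d*d}   OUT={d*d}
  B3:   IN={d*d}   OUT={b-c, d*d}
  B4:   IN={b-c, d*d}   OUT={b+c, d*d}

Merge at B4: IN[B4] = OUT[B3] = {b-c, d*d}
Applying B4's transfer function to that IN value gives OUT[B4] (row B4 above).

Answer: {b+c, d*d}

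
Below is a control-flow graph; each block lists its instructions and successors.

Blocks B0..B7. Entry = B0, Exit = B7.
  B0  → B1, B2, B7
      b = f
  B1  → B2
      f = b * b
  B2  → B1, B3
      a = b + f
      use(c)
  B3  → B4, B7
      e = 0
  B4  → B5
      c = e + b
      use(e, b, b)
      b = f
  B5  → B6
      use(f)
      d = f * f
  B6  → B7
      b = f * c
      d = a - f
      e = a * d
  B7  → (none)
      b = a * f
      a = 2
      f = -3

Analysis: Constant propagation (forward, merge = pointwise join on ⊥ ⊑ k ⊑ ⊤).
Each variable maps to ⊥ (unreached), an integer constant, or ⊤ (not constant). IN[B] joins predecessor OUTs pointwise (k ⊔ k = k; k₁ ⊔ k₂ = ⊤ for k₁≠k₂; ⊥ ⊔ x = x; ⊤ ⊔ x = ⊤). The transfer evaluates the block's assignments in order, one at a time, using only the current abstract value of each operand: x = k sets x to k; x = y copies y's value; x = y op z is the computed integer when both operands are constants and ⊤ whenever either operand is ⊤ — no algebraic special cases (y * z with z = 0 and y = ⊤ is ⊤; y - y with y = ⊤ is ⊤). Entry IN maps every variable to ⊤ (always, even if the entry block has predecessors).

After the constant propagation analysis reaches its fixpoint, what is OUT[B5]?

Fixpoint table:
  B0:   IN=(all ⊤)   OUT=(all ⊤)
  B1:   IN=(all ⊤)   OUT=(all ⊤)
  B2:   IN=(all ⊤)   OUT=(all ⊤)
  B3:   IN=(all ⊤)   OUT={e:0; rest ⊤}
  B4:   IN={e:0; rest ⊤}   OUT={e:0; rest ⊤}
  B5:   IN={e:0; rest ⊤}   OUT={e:0; rest ⊤}
  B6:   IN={e:0; rest ⊤}   OUT=(all ⊤)
  B7:   IN=(all ⊤)   OUT={a:2, f:-3; rest ⊤}

Merge at B5: IN[B5] = OUT[B4] = {a: ⊤, b: ⊤, c: ⊤, d: ⊤, e: 0, f: ⊤}
Applying B5's transfer function to that IN value gives OUT[B5] (row B5 above).

Answer: {a: ⊤, b: ⊤, c: ⊤, d: ⊤, e: 0, f: ⊤}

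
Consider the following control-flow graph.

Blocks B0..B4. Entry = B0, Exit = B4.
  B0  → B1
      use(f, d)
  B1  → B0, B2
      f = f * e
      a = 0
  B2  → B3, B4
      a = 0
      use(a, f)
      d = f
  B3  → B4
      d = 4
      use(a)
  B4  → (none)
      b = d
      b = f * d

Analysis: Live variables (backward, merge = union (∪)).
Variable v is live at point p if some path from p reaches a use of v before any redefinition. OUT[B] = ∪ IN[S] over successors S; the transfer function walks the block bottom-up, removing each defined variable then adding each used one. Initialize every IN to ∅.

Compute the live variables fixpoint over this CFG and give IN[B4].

Fixpoint table:
  B0:   IN={d, e, f}   OUT={d, e, f}
  B1:   IN={d, e, f}   OUT={d, e, f}
  B2:   IN={f}   OUT={a, d, f}
  B3:   IN={a, f}   OUT={d, f}
  B4:   IN={d, f}   OUT={}

B4 is the boundary node: OUT[B4] = {}
Applying B4's transfer function to that OUT value gives IN[B4] (row B4 above).

Answer: {d, f}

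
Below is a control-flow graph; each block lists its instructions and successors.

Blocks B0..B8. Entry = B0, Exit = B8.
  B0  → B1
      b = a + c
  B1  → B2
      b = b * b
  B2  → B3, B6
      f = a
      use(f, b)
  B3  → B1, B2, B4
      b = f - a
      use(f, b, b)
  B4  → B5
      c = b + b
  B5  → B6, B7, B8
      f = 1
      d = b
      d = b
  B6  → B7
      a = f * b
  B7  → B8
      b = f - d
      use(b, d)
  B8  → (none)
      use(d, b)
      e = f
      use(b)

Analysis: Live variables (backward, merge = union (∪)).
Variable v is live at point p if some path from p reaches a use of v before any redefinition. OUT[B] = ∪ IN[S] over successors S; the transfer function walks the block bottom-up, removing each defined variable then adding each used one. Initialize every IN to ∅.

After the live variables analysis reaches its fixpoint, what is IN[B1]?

Answer: {a, b, d}

Derivation:
Converged values:
  B0:  IN={a, c, d}  OUT={a, b, d}
  B1:  IN={a, b, d}  OUT={a, b, d}
  B2:  IN={a, b, d}  OUT={a, b, d, f}
  B3:  IN={a, d, f}  OUT={a, b, d}
  B4:  IN={b}  OUT={b}
  B5:  IN={b}  OUT={b, d, f}
  B6:  IN={b, d, f}  OUT={d, f}
  B7:  IN={d, f}  OUT={b, d, f}
  B8:  IN={b, d, f}  OUT={}

Merge at B1: OUT[B1] = IN[B2] = {a, b, d}
Applying B1's transfer function to that OUT value gives IN[B1] (row B1 above).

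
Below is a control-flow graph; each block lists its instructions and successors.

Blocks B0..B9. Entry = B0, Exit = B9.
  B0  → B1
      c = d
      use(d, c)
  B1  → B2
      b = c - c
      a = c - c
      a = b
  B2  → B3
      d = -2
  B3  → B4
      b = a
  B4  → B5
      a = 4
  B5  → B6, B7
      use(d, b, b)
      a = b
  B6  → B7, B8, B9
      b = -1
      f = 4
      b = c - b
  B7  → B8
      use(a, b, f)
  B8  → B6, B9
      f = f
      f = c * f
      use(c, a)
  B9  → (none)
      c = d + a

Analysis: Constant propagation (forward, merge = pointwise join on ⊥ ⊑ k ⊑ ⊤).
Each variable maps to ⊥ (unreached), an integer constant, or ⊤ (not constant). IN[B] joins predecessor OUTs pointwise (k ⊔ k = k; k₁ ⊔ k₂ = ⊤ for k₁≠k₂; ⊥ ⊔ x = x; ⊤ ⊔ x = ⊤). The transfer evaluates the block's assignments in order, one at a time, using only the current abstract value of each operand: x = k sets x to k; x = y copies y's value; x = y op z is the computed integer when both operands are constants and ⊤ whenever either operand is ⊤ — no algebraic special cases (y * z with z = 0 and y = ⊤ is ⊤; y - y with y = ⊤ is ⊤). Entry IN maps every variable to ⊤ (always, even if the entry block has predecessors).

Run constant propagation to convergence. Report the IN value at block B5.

Answer: {a: 4, b: ⊤, c: ⊤, d: -2, e: ⊤, f: ⊤}

Derivation:
Fixpoint table:
  B0:  IN=(all ⊤)  OUT=(all ⊤)
  B1:  IN=(all ⊤)  OUT=(all ⊤)
  B2:  IN=(all ⊤)  OUT={d:-2; rest ⊤}
  B3:  IN={d:-2; rest ⊤}  OUT={d:-2; rest ⊤}
  B4:  IN={d:-2; rest ⊤}  OUT={a:4, d:-2; rest ⊤}
  B5:  IN={a:4, d:-2; rest ⊤}  OUT={d:-2; rest ⊤}
  B6:  IN={d:-2; rest ⊤}  OUT={d:-2, f:4; rest ⊤}
  B7:  IN={d:-2; rest ⊤}  OUT={d:-2; rest ⊤}
  B8:  IN={d:-2; rest ⊤}  OUT={d:-2; rest ⊤}
  B9:  IN={d:-2; rest ⊤}  OUT={d:-2; rest ⊤}

Merge at B5: IN[B5] = OUT[B4] = {a: 4, b: ⊤, c: ⊤, d: -2, e: ⊤, f: ⊤}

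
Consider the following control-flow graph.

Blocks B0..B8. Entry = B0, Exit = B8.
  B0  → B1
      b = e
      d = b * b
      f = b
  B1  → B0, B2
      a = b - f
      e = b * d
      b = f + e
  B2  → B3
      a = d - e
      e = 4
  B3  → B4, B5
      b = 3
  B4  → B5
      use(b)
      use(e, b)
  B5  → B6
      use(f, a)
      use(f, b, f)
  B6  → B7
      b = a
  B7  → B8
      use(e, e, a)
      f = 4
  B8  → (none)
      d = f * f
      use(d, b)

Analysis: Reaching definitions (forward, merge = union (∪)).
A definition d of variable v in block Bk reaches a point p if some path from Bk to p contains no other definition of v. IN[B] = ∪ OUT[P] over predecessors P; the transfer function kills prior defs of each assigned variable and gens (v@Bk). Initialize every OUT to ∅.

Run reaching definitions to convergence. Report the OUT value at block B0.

Fixpoint table:
  B0:  IN={a@B1, b@B1, d@B0, e@B1, f@B0}  OUT={a@B1, b@B0, d@B0, e@B1, f@B0}
  B1:  IN={a@B1, b@B0, d@B0, e@B1, f@B0}  OUT={a@B1, b@B1, d@B0, e@B1, f@B0}
  B2:  IN={a@B1, b@B1, d@B0, e@B1, f@B0}  OUT={a@B2, b@B1, d@B0, e@B2, f@B0}
  B3:  IN={a@B2, b@B1, d@B0, e@B2, f@B0}  OUT={a@B2, b@B3, d@B0, e@B2, f@B0}
  B4:  IN={a@B2, b@B3, d@B0, e@B2, f@B0}  OUT={a@B2, b@B3, d@B0, e@B2, f@B0}
  B5:  IN={a@B2, b@B3, d@B0, e@B2, f@B0}  OUT={a@B2, b@B3, d@B0, e@B2, f@B0}
  B6:  IN={a@B2, b@B3, d@B0, e@B2, f@B0}  OUT={a@B2, b@B6, d@B0, e@B2, f@B0}
  B7:  IN={a@B2, b@B6, d@B0, e@B2, f@B0}  OUT={a@B2, b@B6, d@B0, e@B2, f@B7}
  B8:  IN={a@B2, b@B6, d@B0, e@B2, f@B7}  OUT={a@B2, b@B6, d@B8, e@B2, f@B7}

Merge at B0 (entry node, so the boundary value {} is joined with the incoming edge(s)): IN[B0] = {} ⊔ OUT[B1] = {a@B1, b@B1, d@B0, e@B1, f@B0}
Applying B0's transfer function to that IN value gives OUT[B0] (row B0 above).

Answer: {a@B1, b@B0, d@B0, e@B1, f@B0}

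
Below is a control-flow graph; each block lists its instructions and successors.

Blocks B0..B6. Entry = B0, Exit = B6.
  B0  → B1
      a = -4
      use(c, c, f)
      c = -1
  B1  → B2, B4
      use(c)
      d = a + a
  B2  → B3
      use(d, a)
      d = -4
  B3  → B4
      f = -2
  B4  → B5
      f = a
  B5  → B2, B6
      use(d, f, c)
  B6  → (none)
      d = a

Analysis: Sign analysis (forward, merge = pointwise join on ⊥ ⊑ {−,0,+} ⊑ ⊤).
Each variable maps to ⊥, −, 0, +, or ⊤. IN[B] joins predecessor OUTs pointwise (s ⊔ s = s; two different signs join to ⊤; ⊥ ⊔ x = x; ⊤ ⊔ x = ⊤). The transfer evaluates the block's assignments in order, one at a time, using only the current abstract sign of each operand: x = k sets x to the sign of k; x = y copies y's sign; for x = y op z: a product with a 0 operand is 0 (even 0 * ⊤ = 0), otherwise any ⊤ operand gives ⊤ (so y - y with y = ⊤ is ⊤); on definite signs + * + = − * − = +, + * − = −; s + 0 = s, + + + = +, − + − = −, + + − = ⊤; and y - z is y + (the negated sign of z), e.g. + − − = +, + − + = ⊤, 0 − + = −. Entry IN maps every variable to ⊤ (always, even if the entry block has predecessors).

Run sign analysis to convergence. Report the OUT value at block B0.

Fixpoint table:
  B0:   IN=(all ⊤)   OUT={a:-, c:-; rest ⊤}
  B1:   IN={a:-, c:-; rest ⊤}   OUT={a:-, c:-, d:-; rest ⊤}
  B2:   IN={a:-, c:-, d:-; rest ⊤}   OUT={a:-, c:-, d:-; rest ⊤}
  B3:   IN={a:-, c:-, d:-; rest ⊤}   OUT={a:-, c:-, d:-, f:-; rest ⊤}
  B4:   IN={a:-, c:-, d:-; rest ⊤}   OUT={a:-, c:-, d:-, f:-; rest ⊤}
  B5:   IN={a:-, c:-, d:-, f:-; rest ⊤}   OUT={a:-, c:-, d:-, f:-; rest ⊤}
  B6:   IN={a:-, c:-, d:-, f:-; rest ⊤}   OUT={a:-, c:-, d:-, f:-; rest ⊤}

B0 is the boundary node: IN[B0] = {a: ⊤, b: ⊤, c: ⊤, d: ⊤, e: ⊤, f: ⊤}
Applying B0's transfer function to that IN value gives OUT[B0] (row B0 above).

Answer: {a: -, b: ⊤, c: -, d: ⊤, e: ⊤, f: ⊤}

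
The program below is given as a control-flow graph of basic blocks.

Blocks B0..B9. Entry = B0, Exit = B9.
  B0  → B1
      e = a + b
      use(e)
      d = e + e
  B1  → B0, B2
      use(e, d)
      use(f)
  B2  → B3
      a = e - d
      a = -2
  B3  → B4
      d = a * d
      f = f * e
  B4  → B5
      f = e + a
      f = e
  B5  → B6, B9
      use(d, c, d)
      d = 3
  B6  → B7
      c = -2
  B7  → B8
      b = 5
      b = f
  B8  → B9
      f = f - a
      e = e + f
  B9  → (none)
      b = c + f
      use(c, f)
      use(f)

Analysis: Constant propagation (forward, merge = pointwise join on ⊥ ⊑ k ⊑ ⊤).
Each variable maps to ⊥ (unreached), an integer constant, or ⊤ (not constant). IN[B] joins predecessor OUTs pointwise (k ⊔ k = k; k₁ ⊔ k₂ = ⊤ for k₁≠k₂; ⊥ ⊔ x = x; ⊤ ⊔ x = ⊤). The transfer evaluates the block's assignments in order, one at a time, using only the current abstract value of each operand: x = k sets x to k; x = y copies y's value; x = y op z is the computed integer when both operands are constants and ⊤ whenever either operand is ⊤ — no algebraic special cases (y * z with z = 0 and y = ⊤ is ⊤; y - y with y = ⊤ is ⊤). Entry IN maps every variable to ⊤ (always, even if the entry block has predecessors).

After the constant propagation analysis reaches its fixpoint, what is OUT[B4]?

Converged values:
  B0:   IN=(all ⊤)   OUT=(all ⊤)
  B1:   IN=(all ⊤)   OUT=(all ⊤)
  B2:   IN=(all ⊤)   OUT={a:-2; rest ⊤}
  B3:   IN={a:-2; rest ⊤}   OUT={a:-2; rest ⊤}
  B4:   IN={a:-2; rest ⊤}   OUT={a:-2; rest ⊤}
  B5:   IN={a:-2; rest ⊤}   OUT={a:-2, d:3; rest ⊤}
  B6:   IN={a:-2, d:3; rest ⊤}   OUT={a:-2, c:-2, d:3; rest ⊤}
  B7:   IN={a:-2, c:-2, d:3; rest ⊤}   OUT={a:-2, c:-2, d:3; rest ⊤}
  B8:   IN={a:-2, c:-2, d:3; rest ⊤}   OUT={a:-2, c:-2, d:3; rest ⊤}
  B9:   IN={a:-2, d:3; rest ⊤}   OUT={a:-2, d:3; rest ⊤}

Merge at B4: IN[B4] = OUT[B3] = {a: -2, b: ⊤, c: ⊤, d: ⊤, e: ⊤, f: ⊤}
Applying B4's transfer function to that IN value gives OUT[B4] (row B4 above).

Answer: {a: -2, b: ⊤, c: ⊤, d: ⊤, e: ⊤, f: ⊤}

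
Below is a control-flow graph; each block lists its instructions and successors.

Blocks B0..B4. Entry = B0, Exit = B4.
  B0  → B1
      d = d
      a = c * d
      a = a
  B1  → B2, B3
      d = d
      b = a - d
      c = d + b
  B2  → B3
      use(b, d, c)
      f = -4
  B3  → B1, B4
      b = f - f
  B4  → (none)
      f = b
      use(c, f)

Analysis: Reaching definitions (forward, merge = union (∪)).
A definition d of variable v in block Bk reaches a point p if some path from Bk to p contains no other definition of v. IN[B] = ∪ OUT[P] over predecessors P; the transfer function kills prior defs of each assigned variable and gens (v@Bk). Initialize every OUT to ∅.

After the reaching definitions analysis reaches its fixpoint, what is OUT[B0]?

Per-block solution:
  B0:  IN={}  OUT={a@B0, d@B0}
  B1:  IN={a@B0, b@B3, c@B1, d@B0, d@B1, f@B2}  OUT={a@B0, b@B1, c@B1, d@B1, f@B2}
  B2:  IN={a@B0, b@B1, c@B1, d@B1, f@B2}  OUT={a@B0, b@B1, c@B1, d@B1, f@B2}
  B3:  IN={a@B0, b@B1, c@B1, d@B1, f@B2}  OUT={a@B0, b@B3, c@B1, d@B1, f@B2}
  B4:  IN={a@B0, b@B3, c@B1, d@B1, f@B2}  OUT={a@B0, b@B3, c@B1, d@B1, f@B4}

B0 is the boundary node: IN[B0] = {}
Applying B0's transfer function to that IN value gives OUT[B0] (row B0 above).

Answer: {a@B0, d@B0}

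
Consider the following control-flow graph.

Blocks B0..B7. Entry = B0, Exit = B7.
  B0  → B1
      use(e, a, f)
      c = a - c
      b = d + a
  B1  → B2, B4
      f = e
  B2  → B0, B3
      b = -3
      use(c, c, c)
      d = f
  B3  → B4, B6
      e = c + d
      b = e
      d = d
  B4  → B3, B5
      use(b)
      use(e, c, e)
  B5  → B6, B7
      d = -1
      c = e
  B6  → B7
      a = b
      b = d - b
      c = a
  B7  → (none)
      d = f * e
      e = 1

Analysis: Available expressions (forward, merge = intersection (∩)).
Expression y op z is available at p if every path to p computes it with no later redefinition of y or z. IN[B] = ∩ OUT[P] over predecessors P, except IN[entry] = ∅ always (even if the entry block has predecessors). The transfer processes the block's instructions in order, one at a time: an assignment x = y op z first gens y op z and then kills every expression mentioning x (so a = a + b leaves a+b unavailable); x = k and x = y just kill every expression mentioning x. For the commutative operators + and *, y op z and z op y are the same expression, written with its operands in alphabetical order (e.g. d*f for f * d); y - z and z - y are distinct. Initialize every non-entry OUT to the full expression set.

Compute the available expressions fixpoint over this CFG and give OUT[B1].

Answer: {a+d}

Working:
Converged values:
  B0:   IN={}   OUT={a+d}
  B1:   IN={a+d}   OUT={a+d}
  B2:   IN={a+d}   OUT={}
  B3:   IN={}   OUT={}
  B4:   IN={}   OUT={}
  B5:   IN={}   OUT={}
  B6:   IN={}   OUT={}
  B7:   IN={}   OUT={}

Merge at B1: IN[B1] = OUT[B0] = {a+d}
Applying B1's transfer function to that IN value gives OUT[B1] (row B1 above).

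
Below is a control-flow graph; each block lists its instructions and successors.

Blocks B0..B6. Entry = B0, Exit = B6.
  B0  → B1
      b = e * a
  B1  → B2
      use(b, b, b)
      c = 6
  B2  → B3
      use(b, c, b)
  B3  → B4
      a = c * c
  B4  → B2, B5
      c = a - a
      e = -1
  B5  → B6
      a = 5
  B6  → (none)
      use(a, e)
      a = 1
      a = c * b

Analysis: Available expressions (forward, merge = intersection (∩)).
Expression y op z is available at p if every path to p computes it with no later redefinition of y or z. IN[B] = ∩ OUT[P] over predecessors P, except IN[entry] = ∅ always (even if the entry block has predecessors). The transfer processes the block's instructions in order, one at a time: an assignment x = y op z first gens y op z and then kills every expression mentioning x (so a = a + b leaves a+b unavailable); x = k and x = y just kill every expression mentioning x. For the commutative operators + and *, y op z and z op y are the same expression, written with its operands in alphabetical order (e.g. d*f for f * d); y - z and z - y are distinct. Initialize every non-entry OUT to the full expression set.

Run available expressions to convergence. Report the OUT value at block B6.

Converged values:
  B0:  IN={}  OUT={a*e}
  B1:  IN={a*e}  OUT={a*e}
  B2:  IN={}  OUT={}
  B3:  IN={}  OUT={c*c}
  B4:  IN={c*c}  OUT={a-a}
  B5:  IN={a-a}  OUT={}
  B6:  IN={}  OUT={b*c}

Merge at B6: IN[B6] = OUT[B5] = {}
Applying B6's transfer function to that IN value gives OUT[B6] (row B6 above).

Answer: {b*c}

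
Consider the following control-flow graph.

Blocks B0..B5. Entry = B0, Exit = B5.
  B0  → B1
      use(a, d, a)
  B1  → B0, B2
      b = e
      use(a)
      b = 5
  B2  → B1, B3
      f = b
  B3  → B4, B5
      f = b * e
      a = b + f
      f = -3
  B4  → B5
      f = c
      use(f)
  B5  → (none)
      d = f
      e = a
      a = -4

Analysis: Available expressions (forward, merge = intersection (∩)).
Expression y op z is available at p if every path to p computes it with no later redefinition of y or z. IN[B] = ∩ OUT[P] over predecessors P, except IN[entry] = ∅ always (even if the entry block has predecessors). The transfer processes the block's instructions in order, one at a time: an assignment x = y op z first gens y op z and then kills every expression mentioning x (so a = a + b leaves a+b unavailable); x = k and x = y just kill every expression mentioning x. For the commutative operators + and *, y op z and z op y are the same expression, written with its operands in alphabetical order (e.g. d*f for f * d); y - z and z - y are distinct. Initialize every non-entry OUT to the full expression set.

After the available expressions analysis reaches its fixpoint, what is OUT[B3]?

Answer: {b*e}

Derivation:
Per-block solution:
  B0:   IN={}   OUT={}
  B1:   IN={}   OUT={}
  B2:   IN={}   OUT={}
  B3:   IN={}   OUT={b*e}
  B4:   IN={b*e}   OUT={b*e}
  B5:   IN={b*e}   OUT={}

Merge at B3: IN[B3] = OUT[B2] = {}
Applying B3's transfer function to that IN value gives OUT[B3] (row B3 above).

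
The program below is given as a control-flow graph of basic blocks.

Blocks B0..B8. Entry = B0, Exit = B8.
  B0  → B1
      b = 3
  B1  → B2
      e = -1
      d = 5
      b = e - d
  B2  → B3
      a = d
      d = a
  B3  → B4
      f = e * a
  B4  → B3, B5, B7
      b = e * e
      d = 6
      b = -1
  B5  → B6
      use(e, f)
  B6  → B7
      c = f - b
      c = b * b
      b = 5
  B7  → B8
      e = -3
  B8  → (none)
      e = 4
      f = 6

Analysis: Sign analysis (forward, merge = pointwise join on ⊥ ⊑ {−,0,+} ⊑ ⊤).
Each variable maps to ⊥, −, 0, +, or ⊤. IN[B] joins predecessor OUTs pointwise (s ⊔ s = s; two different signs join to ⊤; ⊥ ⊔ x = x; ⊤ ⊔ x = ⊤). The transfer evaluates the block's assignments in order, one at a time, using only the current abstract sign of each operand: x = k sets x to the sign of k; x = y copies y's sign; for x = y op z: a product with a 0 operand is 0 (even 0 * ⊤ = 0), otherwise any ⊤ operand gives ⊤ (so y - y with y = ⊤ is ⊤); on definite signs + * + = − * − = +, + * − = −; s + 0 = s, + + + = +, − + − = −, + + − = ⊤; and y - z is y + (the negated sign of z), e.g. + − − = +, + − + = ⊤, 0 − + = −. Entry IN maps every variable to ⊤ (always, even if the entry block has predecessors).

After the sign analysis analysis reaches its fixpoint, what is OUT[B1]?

Per-block solution:
  B0:  IN=(all ⊤)  OUT={b:+; rest ⊤}
  B1:  IN={b:+; rest ⊤}  OUT={b:-, d:+, e:-; rest ⊤}
  B2:  IN={b:-, d:+, e:-; rest ⊤}  OUT={a:+, b:-, d:+, e:-; rest ⊤}
  B3:  IN={a:+, b:-, d:+, e:-; rest ⊤}  OUT={a:+, b:-, d:+, e:-, f:-; rest ⊤}
  B4:  IN={a:+, b:-, d:+, e:-, f:-; rest ⊤}  OUT={a:+, b:-, d:+, e:-, f:-; rest ⊤}
  B5:  IN={a:+, b:-, d:+, e:-, f:-; rest ⊤}  OUT={a:+, b:-, d:+, e:-, f:-; rest ⊤}
  B6:  IN={a:+, b:-, d:+, e:-, f:-; rest ⊤}  OUT={a:+, b:+, c:+, d:+, e:-, f:-; rest ⊤}
  B7:  IN={a:+, d:+, e:-, f:-; rest ⊤}  OUT={a:+, d:+, e:-, f:-; rest ⊤}
  B8:  IN={a:+, d:+, e:-, f:-; rest ⊤}  OUT={a:+, d:+, e:+, f:+; rest ⊤}

Merge at B1: IN[B1] = OUT[B0] = {a: ⊤, b: +, c: ⊤, d: ⊤, e: ⊤, f: ⊤}
Applying B1's transfer function to that IN value gives OUT[B1] (row B1 above).

Answer: {a: ⊤, b: -, c: ⊤, d: +, e: -, f: ⊤}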